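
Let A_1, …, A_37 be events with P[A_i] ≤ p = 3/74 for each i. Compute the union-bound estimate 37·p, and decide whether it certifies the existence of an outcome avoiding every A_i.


Union bound: P[∪_{i=1}^{37} A_i] ≤ Σ_i P[A_i] ≤ 37·p = 37·(3/74) = 3/2.
Numerically: 3/2 ≈ 1.50000.
Is 3/2 < 1? NO.
Since the bound 3/2 is ≥ 1, the union bound is uninformative here; it does NOT by itself certify existence.

37·p = 3/2 ≈ 1.50000; existence NOT certified by the union bound.


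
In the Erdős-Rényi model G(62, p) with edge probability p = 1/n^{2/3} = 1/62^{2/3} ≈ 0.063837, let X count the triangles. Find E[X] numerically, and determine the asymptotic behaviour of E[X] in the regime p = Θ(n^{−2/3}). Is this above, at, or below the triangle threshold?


Number of potential triangles: C(62, 3) = 37820.
Each occurs with probability p³ ≈ (0.063837)³ ≈ 2.6014568e-04.
By linearity: E[X] = C(62, 3)·p³ ≈ 37820 · 2.6014568e-04 ≈ 9.83871.
Since α = 2/3 < 1, p = c/n^{2/3} ≫ 1/n is above the triangle threshold p ~ 1/n. Asymptotically E[X] ~ (c³/6)·n^{3(1−α)} = (1³/6)·n^{1} → ∞; triangles are abundant w.h.p.

E[X] ≈ 9.83871; in regime p = Θ(1/n^{2/3}) E[X] diverges (above the triangle threshold p ~ 1/n).


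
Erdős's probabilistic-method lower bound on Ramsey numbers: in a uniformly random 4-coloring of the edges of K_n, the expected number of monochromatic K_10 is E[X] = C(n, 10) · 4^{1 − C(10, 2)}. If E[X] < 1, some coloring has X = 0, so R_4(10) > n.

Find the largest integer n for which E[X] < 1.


We need C(n, 10) · 4^{1 − 45} < 1, i.e. C(n, 10) < 4^{45 − 1} = 309485009821345068724781056.
Check values of n near the boundary:
  n = 2019: C(2019, 10) = 303322949179835278009229628; 303322949179835278009229628 < 309485009821345068724781056? YES
  n = 2020: C(2020, 10) = 304832018578739931133653656; 304832018578739931133653656 < 309485009821345068724781056? YES
  n = 2021: C(2021, 10) = 306347841644770462864800616; 306347841644770462864800616 < 309485009821345068724781056? YES
  n = 2022: C(2022, 10) = 307870445231474093395937796; 307870445231474093395937796 < 309485009821345068724781056? YES
  n = 2023: C(2023, 10) = 309399856285778485315440716; 309399856285778485315440716 < 309485009821345068724781056? YES
  n = 2024: C(2024, 10) = 310936101848269937576192656; 310936101848269937576192656 < 309485009821345068724781056? NO
  n = 2025: C(2025, 10) = 312479209053472269772600560; 312479209053472269772600560 < 309485009821345068724781056? NO
The largest n with C(n, 10) < 309485009821345068724781056 is n = 2023 (where E[X] = 77349964071444621328860179/77371252455336267181195264 ≈ 0.9997). Hence R_4(10) > 2023, i.e. R_4(10) ≥ 2024.

Largest n = 2023; hence R_4(10) > 2023.


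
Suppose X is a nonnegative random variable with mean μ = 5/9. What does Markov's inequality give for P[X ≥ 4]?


μ = E[X] = 5/9, a = 4.
Markov: P[X ≥ 4] ≤ μ/a = (5/9)/4 = 5/36.
Numerically: ≈ 0.138889.
(Since a = 4 > μ = 0.555556, the bound 5/36 is < 1 and informative.)

P[X ≥ 4] ≤ 5/36 ≈ 0.138889.


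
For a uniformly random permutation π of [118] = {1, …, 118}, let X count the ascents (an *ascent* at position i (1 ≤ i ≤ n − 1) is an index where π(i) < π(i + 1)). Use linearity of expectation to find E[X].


Write X = Σ X_I over i = 1, …, 117, with X_I the indicator of one ascent.
There are 117 indicators.
For each fixed i, the pair (π(i), π(i+1)) is a uniformly random ordered pair of distinct values from {1, …, 118}; by symmetry P[π(i) < π(i+1)] = 1/2.
By linearity: E[X] = 117 · (1/2) = (118 − 1) · (1/2) = 117/2 ≈ 58.50000.

E[X] = 117/2 = 58.50000.


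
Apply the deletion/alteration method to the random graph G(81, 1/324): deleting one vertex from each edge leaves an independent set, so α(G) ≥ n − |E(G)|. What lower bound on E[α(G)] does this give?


E[|E(G)|] = C(81, 2)·p = 3240 · (1/324) = 10.
E[α(G)] ≥ n − E[|E(G)|] = 81 − 10 = 71.
Numerically: ≈ 71.00000.
(This is only a lower bound; the true E[α(G)] may be larger.)

E[α(G)] ≥ 71 ≈ 71.00000.


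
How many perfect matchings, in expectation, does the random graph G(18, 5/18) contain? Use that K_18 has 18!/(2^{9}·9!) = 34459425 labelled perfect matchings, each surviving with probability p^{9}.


K_18 has 18!/(2^{9}·9!) = 34459425 labelled perfect matchings.
For each such perfect matching H, let X_H = 1 if all 9 edges of H are present in G. Then P[X_H = 1] = p^{9} = (5/18)^{9} = 1953125/198359290368.
Summing the indicators: E[X] = Σ_H E[X_H] = 34459425 · p^{9} = 34459425 · 1953125/198359290368 = 830908203125/2448880128.
Numerically: E[X] ≈ 339.301.

E[X] = 34459425 · (5/18)^{9} = 830908203125/2448880128 ≈ 339.301.


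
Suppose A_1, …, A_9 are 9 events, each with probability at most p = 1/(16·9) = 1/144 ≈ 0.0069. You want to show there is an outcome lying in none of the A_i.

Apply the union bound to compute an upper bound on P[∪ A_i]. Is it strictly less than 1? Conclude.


Union bound: P[∪_{i=1}^{9} A_i] ≤ Σ_i P[A_i] ≤ 9·p = 9·(1/144) = 1/16.
Numerically: 1/16 ≈ 0.0625.
Is 1/16 < 1? YES.
Since P[∪ A_i] ≤ 1/16 < 1, the complement has P[∩ A_i^c] ≥ 1 − 1/16 = 15/16 > 0, so some outcome avoids every A_i.

9·p = 1/16 ≈ 0.0625; existence CERTIFIED by the union bound.


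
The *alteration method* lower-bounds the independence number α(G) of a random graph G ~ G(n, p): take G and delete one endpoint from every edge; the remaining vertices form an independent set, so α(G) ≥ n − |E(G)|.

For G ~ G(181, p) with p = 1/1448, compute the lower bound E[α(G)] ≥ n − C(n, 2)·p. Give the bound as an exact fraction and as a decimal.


E[|E(G)|] = C(181, 2)·p = 16290 · (1/1448) = 45/4.
E[α(G)] ≥ n − E[|E(G)|] = 181 − 45/4 = 679/4.
Numerically: ≈ 169.750.
(This is only a lower bound; the true E[α(G)] may be larger.)

E[α(G)] ≥ 679/4 ≈ 169.750.


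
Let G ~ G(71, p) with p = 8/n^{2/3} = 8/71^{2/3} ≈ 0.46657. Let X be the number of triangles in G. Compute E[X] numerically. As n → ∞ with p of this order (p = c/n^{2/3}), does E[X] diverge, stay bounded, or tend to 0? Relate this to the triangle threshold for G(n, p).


Number of potential triangles: C(71, 3) = 57155.
Each occurs with probability p³ ≈ (0.46657)³ ≈ 1.0156715e-01.
By linearity: E[X] = C(71, 3)·p³ ≈ 57155 · 1.0156715e-01 ≈ 5805.07042.
Since α = 2/3 < 1, p = c/n^{2/3} ≫ 1/n is above the triangle threshold p ~ 1/n. Asymptotically E[X] ~ (c³/6)·n^{3(1−α)} = (8³/6)·n^{1} → ∞; triangles are abundant w.h.p.

E[X] ≈ 5805.07042; in regime p = Θ(1/n^{2/3}) E[X] diverges (above the triangle threshold p ~ 1/n).


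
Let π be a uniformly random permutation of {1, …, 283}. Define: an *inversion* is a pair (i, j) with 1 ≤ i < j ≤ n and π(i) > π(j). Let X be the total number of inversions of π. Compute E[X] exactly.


Write X = Σ X_I over the C(283, 2) = 39903 pairs i < j, with X_I the indicator of one inversion.
There are 39903 indicators.
For each fixed pair i < j, the values π(i) and π(j) are two distinct elements of {1, …, 283} in uniformly random order; by symmetry P[π(i) > π(j)] = 1/2.
By linearity: E[X] = 39903 · (1/2) = C(283, 2) · (1/2) = 39903/2 = 39903/2 ≈ 19951.50000.

E[X] = 39903/2 = 19951.50000.


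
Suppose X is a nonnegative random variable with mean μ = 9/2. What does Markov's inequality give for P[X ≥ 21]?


μ = E[X] = 9/2, a = 21.
Markov: P[X ≥ 21] ≤ μ/a = (9/2)/21 = 3/14.
Numerically: ≈ 0.214.
(Since a = 21 > μ = 4.500, the bound 3/14 is < 1 and informative.)

P[X ≥ 21] ≤ 3/14 ≈ 0.214.


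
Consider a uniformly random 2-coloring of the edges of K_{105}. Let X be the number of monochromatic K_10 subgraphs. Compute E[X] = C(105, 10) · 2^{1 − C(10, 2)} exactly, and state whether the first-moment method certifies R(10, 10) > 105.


E[X] = C(105, 10) · 2^{1 − 45} = 28848458598960 · 2^{−44} = 28848458598960/17592186044416.
As a reduced fraction: E[X] = 1803028662435/1099511627776 ≈ 1.6398450.
Is E[X] < 1? NO.
Since E[X] ≥ 1, the first-moment bound is inconclusive at n = 105; it does NOT by itself certify R(10, 10) > 105.

E[X] = 1803028662435/1099511627776 ≈ 1.6398450; E[X] ≥ 1; first-moment method inconclusive here.


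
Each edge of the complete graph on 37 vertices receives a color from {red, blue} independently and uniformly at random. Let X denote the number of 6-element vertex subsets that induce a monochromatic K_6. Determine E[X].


Let X = Σ_S X_S over the C(37, 6) = 2324784 subsets S of size 6, where X_S = 1 if the K_6 on S is monochromatic.
For a fixed S, the K_6 on S has C(6, 2) = 15 edges. P[all 15 edges red] = (1/2)^15, and likewise for blue, so P[monochromatic] = 2·(1/2)^15 = 2^{1 − 15} = 1/16384.
By linearity: E[X] = C(37, 6) · 2^{1 − 15} = 2324784 · 1/16384 = 145299/1024.
Numerically: E[X] ≈ 141.893555.

E[X] = C(37,6)·2^(1−C(6,2)) = 145299/1024 ≈ 141.893555.


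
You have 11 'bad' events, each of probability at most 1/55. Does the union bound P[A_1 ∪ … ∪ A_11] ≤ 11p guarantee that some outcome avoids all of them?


Union bound: P[∪_{i=1}^{11} A_i] ≤ Σ_i P[A_i] ≤ 11·p = 11·(1/55) = 1/5.
Numerically: 1/5 ≈ 0.2000.
Is 1/5 < 1? YES.
Since P[∪ A_i] ≤ 1/5 < 1, the complement has P[∩ A_i^c] ≥ 1 − 1/5 = 4/5 > 0, so some outcome avoids every A_i.

11·p = 1/5 ≈ 0.2000; existence CERTIFIED by the union bound.


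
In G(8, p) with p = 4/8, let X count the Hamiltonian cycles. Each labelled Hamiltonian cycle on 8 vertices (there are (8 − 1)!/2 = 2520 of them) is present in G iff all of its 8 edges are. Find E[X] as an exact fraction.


K_8 has (8 − 1)!/2 = 2520 labelled Hamiltonian cycles.
For each such Hamiltonian cycle H, let X_H = 1 if all 8 edges of H are present in G. Then P[X_H = 1] = p^{8} = (1/2)^{8} = 1/256.
By linearity of expectation: E[X] = Σ_H E[X_H] = 2520 · p^{8} = 2520 · 1/256 = 315/32.
Numerically: E[X] ≈ 9.84.

E[X] = 2520 · (1/2)^{8} = 315/32 ≈ 9.84.


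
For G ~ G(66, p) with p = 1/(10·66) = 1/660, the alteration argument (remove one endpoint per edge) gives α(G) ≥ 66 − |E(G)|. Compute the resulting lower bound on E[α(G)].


E[|E(G)|] = C(66, 2)·p = 2145 · (1/660) = 13/4.
E[α(G)] ≥ n − E[|E(G)|] = 66 − 13/4 = 251/4.
Numerically: ≈ 62.75000.
(This is only a lower bound; the true E[α(G)] may be larger.)

E[α(G)] ≥ 251/4 ≈ 62.75000.


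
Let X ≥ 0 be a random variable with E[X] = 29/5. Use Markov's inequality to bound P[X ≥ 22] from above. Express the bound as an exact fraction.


μ = E[X] = 29/5, a = 22.
Markov: P[X ≥ 22] ≤ μ/a = (29/5)/22 = 29/110.
Numerically: ≈ 0.264.
(Since a = 22 > μ = 5.800, the bound 29/110 is < 1 and informative.)

P[X ≥ 22] ≤ 29/110 ≈ 0.264.


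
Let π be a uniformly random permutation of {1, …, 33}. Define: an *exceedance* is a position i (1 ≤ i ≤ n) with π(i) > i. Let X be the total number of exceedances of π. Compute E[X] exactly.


Write X = Σ_{i=1}^{33} X_i, where X_i = 1_{π(i) > i}.
For each fixed i, π(i) is uniform over {1, …, 33} (marginal of a uniform permutation), so P[π(i) > i] = (n − i)/n. Summing: Σ_{i=1}^{33} (n − i)/n = (0 + 1 + … + 32)/33 = 33(33 − 1)/(2·33) = (33 − 1)/2.
Hence E[X] = Σ_{i=1}^{33} (33 − i)/33 = 16 ≈ 16.000.

E[X] = 16 = 16.000.


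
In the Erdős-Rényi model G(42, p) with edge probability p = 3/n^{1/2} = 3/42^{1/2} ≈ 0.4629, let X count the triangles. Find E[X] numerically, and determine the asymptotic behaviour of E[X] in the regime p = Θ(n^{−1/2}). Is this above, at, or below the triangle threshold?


Number of potential triangles: C(42, 3) = 11480.
Each occurs with probability p³ ≈ (0.4629)³ ≈ 9.919501e-02.
By linearity: E[X] = C(42, 3)·p³ ≈ 11480 · 9.919501e-02 ≈ 1138.7587.
Since α = 1/2 < 1, p = c/n^{1/2} ≫ 1/n is above the triangle threshold p ~ 1/n. Asymptotically E[X] ~ (c³/6)·n^{3(1−α)} = (3³/6)·n^{1.5} → ∞; triangles are abundant w.h.p.

E[X] ≈ 1138.7587; in regime p = Θ(1/n^{1/2}) E[X] diverges (above the triangle threshold p ~ 1/n).


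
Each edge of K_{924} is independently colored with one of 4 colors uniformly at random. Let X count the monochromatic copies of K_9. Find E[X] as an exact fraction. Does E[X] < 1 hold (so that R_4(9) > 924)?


E[X] = C(924, 9) · 4^{1 − 36} = 1301104023557231577684 · 4^{−35} = 1301104023557231577684/1180591620717411303424.
As a reduced fraction: E[X] = 325276005889307894421/295147905179352825856 ≈ 1.102078.
Is E[X] < 1? NO.
Since E[X] ≥ 1, the first-moment bound is inconclusive at n = 924; it does NOT by itself certify R_4(9) > 924.

E[X] = 325276005889307894421/295147905179352825856 ≈ 1.102078; E[X] ≥ 1; first-moment method inconclusive here.


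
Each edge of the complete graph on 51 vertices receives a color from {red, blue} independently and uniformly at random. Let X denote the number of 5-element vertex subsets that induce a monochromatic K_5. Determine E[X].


Let X = Σ_S X_S over the C(51, 5) = 2349060 subsets S of size 5, where X_S = 1 if the K_5 on S is monochromatic.
For a fixed S, the K_5 on S has C(5, 2) = 10 edges. P[all 10 edges red] = (1/2)^10, and likewise for blue, so P[monochromatic] = 2·(1/2)^10 = 2^{1 − 10} = 1/512.
Summing: E[X] = C(51, 5) · 2^{1 − 10} = 2349060 · 1/512 = 587265/128.
Numerically: E[X] ≈ 4588.008.

E[X] = C(51,5)·2^(1−C(5,2)) = 587265/128 ≈ 4588.008.


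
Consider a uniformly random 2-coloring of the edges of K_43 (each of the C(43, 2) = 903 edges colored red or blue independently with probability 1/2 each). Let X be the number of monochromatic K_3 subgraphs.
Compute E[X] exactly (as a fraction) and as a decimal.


Let X = Σ_S X_S over the C(43, 3) = 12341 subsets S of size 3, where X_S = 1 if the K_3 on S is monochromatic.
For a fixed S, the K_3 on S has C(3, 2) = 3 edges. P[all 3 edges red] = (1/2)^3, and likewise for blue, so P[monochromatic] = 2·(1/2)^3 = 2^{1 − 3} = 1/4.
Summing: E[X] = C(43, 3) · 2^{1 − 3} = 12341 · 1/4 = 12341/4.
Numerically: E[X] ≈ 3085.250000.

E[X] = C(43,3)·2^(1−C(3,2)) = 12341/4 ≈ 3085.250000.


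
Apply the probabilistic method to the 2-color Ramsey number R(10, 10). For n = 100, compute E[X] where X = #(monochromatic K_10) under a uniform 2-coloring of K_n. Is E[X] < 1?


E[X] = C(100, 10) · 2^{1 − 45} = 17310309456440 · 2^{−44} = 17310309456440/17592186044416.
As a reduced fraction: E[X] = 2163788682055/2199023255552 ≈ 0.9840.
Is E[X] < 1? YES.
Since E[X] < 1, there exists a 2-coloring of K_{100} with no monochromatic K_10; hence R(10, 10) > 100.

E[X] = 2163788682055/2199023255552 ≈ 0.9840; E[X] < 1, so R(10, 10) > 100.


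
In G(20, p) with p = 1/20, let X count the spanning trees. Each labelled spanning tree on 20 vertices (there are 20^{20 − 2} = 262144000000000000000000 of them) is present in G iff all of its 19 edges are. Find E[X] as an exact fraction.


K_20 has 20^{20 − 2} = 262144000000000000000000 labelled spanning trees.
For each such spanning tree H, let X_H = 1 if all 19 edges of H are present in G. Then P[X_H = 1] = p^{19} = (1/20)^{19} = 1/5242880000000000000000000.
Summing the indicators: E[X] = Σ_H E[X_H] = 262144000000000000000000 · p^{19} = 262144000000000000000000 · 1/5242880000000000000000000 = 1/20.
Numerically: E[X] ≈ 0.05.

E[X] = 262144000000000000000000 · (1/20)^{19} = 1/20 ≈ 0.05.


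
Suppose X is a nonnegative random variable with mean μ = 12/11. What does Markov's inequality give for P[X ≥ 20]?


μ = E[X] = 12/11, a = 20.
Markov: P[X ≥ 20] ≤ μ/a = (12/11)/20 = 3/55.
Numerically: ≈ 0.05455.
(Since a = 20 > μ = 1.09091, the bound 3/55 is < 1 and informative.)

P[X ≥ 20] ≤ 3/55 ≈ 0.05455.


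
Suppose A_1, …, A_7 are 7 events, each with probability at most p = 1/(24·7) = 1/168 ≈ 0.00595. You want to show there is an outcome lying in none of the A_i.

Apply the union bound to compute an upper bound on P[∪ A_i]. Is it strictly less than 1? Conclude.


Union bound: P[∪_{i=1}^{7} A_i] ≤ Σ_i P[A_i] ≤ 7·p = 7·(1/168) = 1/24.
Numerically: 1/24 ≈ 0.04167.
Is 1/24 < 1? YES.
Since P[∪ A_i] ≤ 1/24 < 1, the complement has P[∩ A_i^c] ≥ 1 − 1/24 = 23/24 > 0, so some outcome avoids every A_i.

7·p = 1/24 ≈ 0.04167; existence CERTIFIED by the union bound.


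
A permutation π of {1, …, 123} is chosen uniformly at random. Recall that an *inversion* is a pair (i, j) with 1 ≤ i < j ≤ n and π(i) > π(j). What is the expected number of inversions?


Write X = Σ X_I over the C(123, 2) = 7503 pairs i < j, with X_I the indicator of one inversion.
There are 7503 indicators.
For each fixed pair i < j, the values π(i) and π(j) are two distinct elements of {1, …, 123} in uniformly random order; by symmetry P[π(i) > π(j)] = 1/2.
By linearity: E[X] = 7503 · (1/2) = C(123, 2) · (1/2) = 7503/2 = 7503/2 ≈ 3751.500.

E[X] = 7503/2 = 3751.500.


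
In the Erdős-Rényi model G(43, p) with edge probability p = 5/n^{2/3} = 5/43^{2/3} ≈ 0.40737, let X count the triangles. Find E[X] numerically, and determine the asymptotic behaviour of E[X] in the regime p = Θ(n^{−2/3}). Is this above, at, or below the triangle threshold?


Number of potential triangles: C(43, 3) = 12341.
Each occurs with probability p³ ≈ (0.40737)³ ≈ 6.7604110e-02.
By linearity: E[X] = C(43, 3)·p³ ≈ 12341 · 6.7604110e-02 ≈ 834.30233.
Since α = 2/3 < 1, p = c/n^{2/3} ≫ 1/n is above the triangle threshold p ~ 1/n. Asymptotically E[X] ~ (c³/6)·n^{3(1−α)} = (5³/6)·n^{1} → ∞; triangles are abundant w.h.p.

E[X] ≈ 834.30233; in regime p = Θ(1/n^{2/3}) E[X] diverges (above the triangle threshold p ~ 1/n).


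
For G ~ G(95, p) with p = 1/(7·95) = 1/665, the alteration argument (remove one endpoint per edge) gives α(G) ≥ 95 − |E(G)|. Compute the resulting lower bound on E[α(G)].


E[|E(G)|] = C(95, 2)·p = 4465 · (1/665) = 47/7.
E[α(G)] ≥ n − E[|E(G)|] = 95 − 47/7 = 618/7.
Numerically: ≈ 88.2857.
(This is only a lower bound; the true E[α(G)] may be larger.)

E[α(G)] ≥ 618/7 ≈ 88.2857.


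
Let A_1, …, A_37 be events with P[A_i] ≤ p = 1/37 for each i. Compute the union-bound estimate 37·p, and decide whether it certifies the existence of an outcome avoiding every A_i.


Union bound: P[∪_{i=1}^{37} A_i] ≤ Σ_i P[A_i] ≤ 37·p = 37·(1/37) = 1.
Numerically: 1 ≈ 1.0000.
Is 1 < 1? NO.
Since the bound 1 is ≥ 1, the union bound is uninformative here; it does NOT by itself certify existence.

37·p = 1 ≈ 1.0000; existence NOT certified by the union bound.


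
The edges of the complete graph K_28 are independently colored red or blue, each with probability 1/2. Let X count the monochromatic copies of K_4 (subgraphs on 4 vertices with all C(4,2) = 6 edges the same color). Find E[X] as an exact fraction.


Let X = Σ_S X_S over the C(28, 4) = 20475 subsets S of size 4, where X_S = 1 if the K_4 on S is monochromatic.
For a fixed S, the K_4 on S has C(4, 2) = 6 edges. P[all 6 edges red] = (1/2)^6, and likewise for blue, so P[monochromatic] = 2·(1/2)^6 = 2^{1 − 6} = 1/32.
By linearity of expectation: E[X] = C(28, 4) · 2^{1 − 6} = 20475 · 1/32 = 20475/32.
Numerically: E[X] ≈ 639.8438.

E[X] = C(28,4)·2^(1−C(4,2)) = 20475/32 ≈ 639.8438.


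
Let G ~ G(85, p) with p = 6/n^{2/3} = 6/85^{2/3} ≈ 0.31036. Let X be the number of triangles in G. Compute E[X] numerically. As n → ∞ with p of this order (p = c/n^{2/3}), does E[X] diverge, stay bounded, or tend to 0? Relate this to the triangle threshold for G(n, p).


Number of potential triangles: C(85, 3) = 98770.
Each occurs with probability p³ ≈ (0.31036)³ ≈ 2.9896194e-02.
By linearity: E[X] = C(85, 3)·p³ ≈ 98770 · 2.9896194e-02 ≈ 2952.84706.
Since α = 2/3 < 1, p = c/n^{2/3} ≫ 1/n is above the triangle threshold p ~ 1/n. Asymptotically E[X] ~ (c³/6)·n^{3(1−α)} = (6³/6)·n^{1} → ∞; triangles are abundant w.h.p.

E[X] ≈ 2952.84706; in regime p = Θ(1/n^{2/3}) E[X] diverges (above the triangle threshold p ~ 1/n).


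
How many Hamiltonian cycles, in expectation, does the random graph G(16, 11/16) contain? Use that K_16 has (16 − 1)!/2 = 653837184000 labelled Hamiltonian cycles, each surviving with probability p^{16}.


K_16 has (16 − 1)!/2 = 653837184000 labelled Hamiltonian cycles.
For each such Hamiltonian cycle H, let X_H = 1 if all 16 edges of H are present in G. Then P[X_H = 1] = p^{16} = (11/16)^{16} = 45949729863572161/18446744073709551616.
By linearity of expectation: E[X] = Σ_H E[X_H] = 653837184000 · p^{16} = 653837184000 · 45949729863572161/18446744073709551616 = 29339494120662818290072875/18014398509481984.
Numerically: E[X] ≈ 1.63e+09.

E[X] = 653837184000 · (11/16)^{16} = 29339494120662818290072875/18014398509481984 ≈ 1.63e+09.


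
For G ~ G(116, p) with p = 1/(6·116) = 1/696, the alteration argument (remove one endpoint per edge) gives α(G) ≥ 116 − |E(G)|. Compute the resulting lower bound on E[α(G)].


E[|E(G)|] = C(116, 2)·p = 6670 · (1/696) = 115/12.
E[α(G)] ≥ n − E[|E(G)|] = 116 − 115/12 = 1277/12.
Numerically: ≈ 106.417.
(This is only a lower bound; the true E[α(G)] may be larger.)

E[α(G)] ≥ 1277/12 ≈ 106.417.


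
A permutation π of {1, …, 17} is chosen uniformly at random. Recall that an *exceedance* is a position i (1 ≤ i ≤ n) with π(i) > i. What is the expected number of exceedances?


Write X = Σ_{i=1}^{17} X_i, where X_i = 1_{π(i) > i}.
For each fixed i, π(i) is uniform over {1, …, 17} (marginal of a uniform permutation), so P[π(i) > i] = (n − i)/n. Summing: Σ_{i=1}^{17} (n − i)/n = (0 + 1 + … + 16)/17 = 17(17 − 1)/(2·17) = (17 − 1)/2.
Hence E[X] = Σ_{i=1}^{17} (17 − i)/17 = 8 ≈ 8.0000.

E[X] = 8 = 8.0000.


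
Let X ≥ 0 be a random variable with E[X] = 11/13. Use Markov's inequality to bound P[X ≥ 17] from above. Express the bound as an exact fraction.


μ = E[X] = 11/13, a = 17.
Markov: P[X ≥ 17] ≤ μ/a = (11/13)/17 = 11/221.
Numerically: ≈ 0.050.
(Since a = 17 > μ = 0.846, the bound 11/221 is < 1 and informative.)

P[X ≥ 17] ≤ 11/221 ≈ 0.050.


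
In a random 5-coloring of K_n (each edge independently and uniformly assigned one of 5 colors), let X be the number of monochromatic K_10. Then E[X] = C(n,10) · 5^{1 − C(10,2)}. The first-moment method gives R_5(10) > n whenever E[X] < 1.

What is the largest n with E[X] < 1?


We need C(n, 10) · 5^{1 − 45} < 1, i.e. C(n, 10) < 5^{45 − 1} = 5684341886080801486968994140625.
Check values of n near the boundary:
  n = 5390: C(5390, 10) = 5655833965919099070255434039753; 5655833965919099070255434039753 < 5684341886080801486968994140625? YES
  n = 5391: C(5391, 10) = 5666344714787188828795213697883; 5666344714787188828795213697883 < 5684341886080801486968994140625? YES
  n = 5392: C(5392, 10) = 5676873040158402483252283957448; 5676873040158402483252283957448 < 5684341886080801486968994140625? YES
  n = 5393: C(5393, 10) = 5687418968154238267170642278008; 5687418968154238267170642278008 < 5684341886080801486968994140625? NO
  n = 5394: C(5394, 10) = 5697982524930156243149785372878; 5697982524930156243149785372878 < 5684341886080801486968994140625? NO
  n = 5395: C(5395, 10) = 5708563736675616143322765475706; 5708563736675616143322765475706 < 5684341886080801486968994140625? NO
The largest n with C(n, 10) < 5684341886080801486968994140625 is n = 5392 (where E[X] = 5676873040158402483252283957448/5684341886080801486968994140625 ≈ 0.9987). Hence R_5(10) > 5392, i.e. R_5(10) ≥ 5393.

Largest n = 5392; hence R_5(10) > 5392.


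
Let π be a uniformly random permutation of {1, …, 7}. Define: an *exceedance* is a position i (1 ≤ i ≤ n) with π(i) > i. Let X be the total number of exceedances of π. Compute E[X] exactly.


Write X = Σ_{i=1}^{7} X_i, where X_i = 1_{π(i) > i}.
For each fixed i, π(i) is uniform over {1, …, 7} (marginal of a uniform permutation), so P[π(i) > i] = (n − i)/n. Summing: Σ_{i=1}^{7} (n − i)/n = (0 + 1 + … + 6)/7 = 7(7 − 1)/(2·7) = (7 − 1)/2.
Hence E[X] = Σ_{i=1}^{7} (7 − i)/7 = 3 ≈ 3.00000.

E[X] = 3 = 3.00000.


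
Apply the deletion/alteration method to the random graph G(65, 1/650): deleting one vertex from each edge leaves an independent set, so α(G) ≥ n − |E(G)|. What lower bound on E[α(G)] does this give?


E[|E(G)|] = C(65, 2)·p = 2080 · (1/650) = 16/5.
E[α(G)] ≥ n − E[|E(G)|] = 65 − 16/5 = 309/5.
Numerically: ≈ 61.800.
(This is only a lower bound; the true E[α(G)] may be larger.)

E[α(G)] ≥ 309/5 ≈ 61.800.


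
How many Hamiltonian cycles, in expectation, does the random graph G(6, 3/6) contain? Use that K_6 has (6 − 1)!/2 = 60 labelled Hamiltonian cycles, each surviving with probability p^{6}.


K_6 has (6 − 1)!/2 = 60 labelled Hamiltonian cycles.
For each such Hamiltonian cycle H, let X_H = 1 if all 6 edges of H are present in G. Then P[X_H = 1] = p^{6} = (1/2)^{6} = 1/64.
By linearity of expectation: E[X] = Σ_H E[X_H] = 60 · p^{6} = 60 · 1/64 = 15/16.
Numerically: E[X] ≈ 0.9375.

E[X] = 60 · (1/2)^{6} = 15/16 ≈ 0.9375.


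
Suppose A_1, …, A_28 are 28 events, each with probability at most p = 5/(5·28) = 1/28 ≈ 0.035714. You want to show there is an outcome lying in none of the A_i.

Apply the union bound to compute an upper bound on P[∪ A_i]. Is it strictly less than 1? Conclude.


Union bound: P[∪_{i=1}^{28} A_i] ≤ Σ_i P[A_i] ≤ 28·p = 28·(1/28) = 1.
Numerically: 1 ≈ 1.000000.
Is 1 < 1? NO.
Since the bound 1 is ≥ 1, the union bound is uninformative here; it does NOT by itself certify existence.

28·p = 1 ≈ 1.000000; existence NOT certified by the union bound.


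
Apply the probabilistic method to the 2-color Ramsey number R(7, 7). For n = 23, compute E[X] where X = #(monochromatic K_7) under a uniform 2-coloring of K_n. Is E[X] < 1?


E[X] = C(23, 7) · 2^{1 − 21} = 245157 · 2^{−20} = 245157/1048576.
As a reduced fraction: E[X] = 245157/1048576 ≈ 0.2338.
Is E[X] < 1? YES.
Since E[X] < 1, there exists a 2-coloring of K_{23} with no monochromatic K_7; hence R(7, 7) > 23.

E[X] = 245157/1048576 ≈ 0.2338; E[X] < 1, so R(7, 7) > 23.


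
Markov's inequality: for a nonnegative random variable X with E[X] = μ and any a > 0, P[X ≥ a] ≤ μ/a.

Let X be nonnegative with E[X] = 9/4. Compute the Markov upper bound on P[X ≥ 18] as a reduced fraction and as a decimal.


μ = E[X] = 9/4, a = 18.
Markov: P[X ≥ 18] ≤ μ/a = (9/4)/18 = 1/8.
Numerically: ≈ 0.1250.
(Since a = 18 > μ = 2.2500, the bound 1/8 is < 1 and informative.)

P[X ≥ 18] ≤ 1/8 ≈ 0.1250.


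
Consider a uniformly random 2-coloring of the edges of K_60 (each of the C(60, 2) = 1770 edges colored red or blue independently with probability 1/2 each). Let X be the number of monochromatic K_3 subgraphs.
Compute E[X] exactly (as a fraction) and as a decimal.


Let X = Σ_S X_S over the C(60, 3) = 34220 subsets S of size 3, where X_S = 1 if the K_3 on S is monochromatic.
For a fixed S, the K_3 on S has C(3, 2) = 3 edges. P[all 3 edges red] = (1/2)^3, and likewise for blue, so P[monochromatic] = 2·(1/2)^3 = 2^{1 − 3} = 1/4.
By linearity of expectation: E[X] = C(60, 3) · 2^{1 − 3} = 34220 · 1/4 = 8555.
Numerically: E[X] ≈ 8555.000.

E[X] = C(60,3)·2^(1−C(3,2)) = 8555 ≈ 8555.000.


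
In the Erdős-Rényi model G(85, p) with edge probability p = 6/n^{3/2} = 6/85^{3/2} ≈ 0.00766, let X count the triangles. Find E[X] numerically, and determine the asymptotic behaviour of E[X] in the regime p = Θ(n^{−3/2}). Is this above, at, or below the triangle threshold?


Number of potential triangles: C(85, 3) = 98770.
Each occurs with probability p³ ≈ (0.00766)³ ≈ 4.48816e-07.
By linearity: E[X] = C(85, 3)·p³ ≈ 98770 · 4.48816e-07 ≈ 0.044.
Since α = 3/2 > 1, p = c/n^{3/2} = o(1/n) is below the triangle threshold p ~ 1/n. Asymptotically E[X] ~ (c³/6)·n^{3(1−α)} = (6³/6)·n^{-1.5} → 0, so by Markov's inequality G has no triangles w.h.p.

E[X] ≈ 0.044; in regime p = Θ(1/n^{3/2}) E[X] tends to 0 (below the triangle threshold p ~ 1/n).


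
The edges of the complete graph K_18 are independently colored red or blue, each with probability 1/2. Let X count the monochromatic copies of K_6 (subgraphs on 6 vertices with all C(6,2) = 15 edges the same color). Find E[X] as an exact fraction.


Let X = Σ_S X_S over the C(18, 6) = 18564 subsets S of size 6, where X_S = 1 if the K_6 on S is monochromatic.
For a fixed S, the K_6 on S has C(6, 2) = 15 edges. P[all 15 edges red] = (1/2)^15, and likewise for blue, so P[monochromatic] = 2·(1/2)^15 = 2^{1 − 15} = 1/16384.
Summing: E[X] = C(18, 6) · 2^{1 − 15} = 18564 · 1/16384 = 4641/4096.
Numerically: E[X] ≈ 1.1331.

E[X] = C(18,6)·2^(1−C(6,2)) = 4641/4096 ≈ 1.1331.


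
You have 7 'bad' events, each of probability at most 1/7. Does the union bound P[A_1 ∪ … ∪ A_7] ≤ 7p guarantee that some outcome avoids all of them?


Union bound: P[∪_{i=1}^{7} A_i] ≤ Σ_i P[A_i] ≤ 7·p = 7·(1/7) = 1.
Numerically: 1 ≈ 1.000000.
Is 1 < 1? NO.
Since the bound 1 is ≥ 1, the union bound is uninformative here; it does NOT by itself certify existence.

7·p = 1 ≈ 1.000000; existence NOT certified by the union bound.


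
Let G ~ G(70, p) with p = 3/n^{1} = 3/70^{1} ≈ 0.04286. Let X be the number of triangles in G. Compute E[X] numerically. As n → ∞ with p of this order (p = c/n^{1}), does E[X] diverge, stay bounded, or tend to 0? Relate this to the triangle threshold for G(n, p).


Number of potential triangles: C(70, 3) = 54740.
Each occurs with probability p³ ≈ (0.04286)³ ≈ 7.871720e-05.
By linearity: E[X] = C(70, 3)·p³ ≈ 54740 · 7.871720e-05 ≈ 4.3090.
Here α = 1, so p = 3/n is exactly at the triangle threshold p ~ 1/n. Asymptotically E[X] → c³/6 = 3³/6 = 9/2 ≈ 4.5000, a bounded constant. In this regime the triangle count is asymptotically Poisson(c³/6).

E[X] ≈ 4.3090; in regime p = Θ(1/n^{1}) E[X] stays bounded (at the triangle threshold p ~ 1/n).


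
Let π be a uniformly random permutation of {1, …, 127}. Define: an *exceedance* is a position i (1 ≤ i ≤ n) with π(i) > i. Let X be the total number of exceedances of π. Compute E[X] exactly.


Write X = Σ_{i=1}^{127} X_i, where X_i = 1_{π(i) > i}.
For each fixed i, π(i) is uniform over {1, …, 127} (marginal of a uniform permutation), so P[π(i) > i] = (n − i)/n. Summing: Σ_{i=1}^{127} (n − i)/n = (0 + 1 + … + 126)/127 = 127(127 − 1)/(2·127) = (127 − 1)/2.
Hence E[X] = Σ_{i=1}^{127} (127 − i)/127 = 63 ≈ 63.000.

E[X] = 63 = 63.000.


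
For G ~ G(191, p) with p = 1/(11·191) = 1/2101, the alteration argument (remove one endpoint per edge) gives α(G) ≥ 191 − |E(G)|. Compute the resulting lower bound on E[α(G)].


E[|E(G)|] = C(191, 2)·p = 18145 · (1/2101) = 95/11.
E[α(G)] ≥ n − E[|E(G)|] = 191 − 95/11 = 2006/11.
Numerically: ≈ 182.363636.
(This is only a lower bound; the true E[α(G)] may be larger.)

E[α(G)] ≥ 2006/11 ≈ 182.363636.


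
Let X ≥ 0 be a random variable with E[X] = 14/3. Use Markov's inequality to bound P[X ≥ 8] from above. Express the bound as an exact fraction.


μ = E[X] = 14/3, a = 8.
Markov: P[X ≥ 8] ≤ μ/a = (14/3)/8 = 7/12.
Numerically: ≈ 0.583.
(Since a = 8 > μ = 4.667, the bound 7/12 is < 1 and informative.)

P[X ≥ 8] ≤ 7/12 ≈ 0.583.


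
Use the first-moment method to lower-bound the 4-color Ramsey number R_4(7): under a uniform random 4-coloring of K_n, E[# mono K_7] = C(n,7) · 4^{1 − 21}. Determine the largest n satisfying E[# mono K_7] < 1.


We need C(n, 7) · 4^{1 − 21} < 1, i.e. C(n, 7) < 4^{21 − 1} = 1099511627776.
Check values of n near the boundary:
  n = 176: C(176, 7) = 919790691600; 919790691600 < 1099511627776? YES
  n = 177: C(177, 7) = 957664425960; 957664425960 < 1099511627776? YES
  n = 178: C(178, 7) = 996867063280; 996867063280 < 1099511627776? YES
  n = 179: C(179, 7) = 1037437234460; 1037437234460 < 1099511627776? YES
  n = 180: C(180, 7) = 1079414463600; 1079414463600 < 1099511627776? YES
  n = 181: C(181, 7) = 1122839183400; 1122839183400 < 1099511627776? NO
  n = 182: C(182, 7) = 1167752750736; 1167752750736 < 1099511627776? NO
  n = 183: C(183, 7) = 1214197462413; 1214197462413 < 1099511627776? NO
The largest n with C(n, 7) < 1099511627776 is n = 180 (where E[X] = 67463403975/68719476736 ≈ 0.98172). Hence R_4(7) > 180, i.e. R_4(7) ≥ 181.

Largest n = 180; hence R_4(7) > 180.


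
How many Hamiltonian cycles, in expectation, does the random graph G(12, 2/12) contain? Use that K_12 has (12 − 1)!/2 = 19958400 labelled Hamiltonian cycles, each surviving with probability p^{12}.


K_12 has (12 − 1)!/2 = 19958400 labelled Hamiltonian cycles.
For each such Hamiltonian cycle H, let X_H = 1 if all 12 edges of H are present in G. Then P[X_H = 1] = p^{12} = (1/6)^{12} = 1/2176782336.
By linearity of expectation: E[X] = Σ_H E[X_H] = 19958400 · p^{12} = 19958400 · 1/2176782336 = 1925/209952.
Numerically: E[X] ≈ 0.0091688.

E[X] = 19958400 · (1/6)^{12} = 1925/209952 ≈ 0.0091688.


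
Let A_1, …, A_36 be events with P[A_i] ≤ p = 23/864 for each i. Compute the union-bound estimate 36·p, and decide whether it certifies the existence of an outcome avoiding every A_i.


Union bound: P[∪_{i=1}^{36} A_i] ≤ Σ_i P[A_i] ≤ 36·p = 36·(23/864) = 23/24.
Numerically: 23/24 ≈ 0.9583333.
Is 23/24 < 1? YES.
Since P[∪ A_i] ≤ 23/24 < 1, the complement has P[∩ A_i^c] ≥ 1 − 23/24 = 1/24 > 0, so some outcome avoids every A_i.

36·p = 23/24 ≈ 0.9583333; existence CERTIFIED by the union bound.


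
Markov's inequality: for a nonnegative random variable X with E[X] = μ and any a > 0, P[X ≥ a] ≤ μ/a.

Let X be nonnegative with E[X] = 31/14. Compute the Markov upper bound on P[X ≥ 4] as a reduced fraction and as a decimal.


μ = E[X] = 31/14, a = 4.
Markov: P[X ≥ 4] ≤ μ/a = (31/14)/4 = 31/56.
Numerically: ≈ 0.5536.
(Since a = 4 > μ = 2.2143, the bound 31/56 is < 1 and informative.)

P[X ≥ 4] ≤ 31/56 ≈ 0.5536.


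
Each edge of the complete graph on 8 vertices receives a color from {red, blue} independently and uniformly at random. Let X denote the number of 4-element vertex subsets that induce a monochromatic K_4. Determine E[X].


Let X = Σ_S X_S over the C(8, 4) = 70 subsets S of size 4, where X_S = 1 if the K_4 on S is monochromatic.
For a fixed S, the K_4 on S has C(4, 2) = 6 edges. P[all 6 edges red] = (1/2)^6, and likewise for blue, so P[monochromatic] = 2·(1/2)^6 = 2^{1 − 6} = 1/32.
By linearity: E[X] = C(8, 4) · 2^{1 − 6} = 70 · 1/32 = 35/16.
Numerically: E[X] ≈ 2.188.

E[X] = C(8,4)·2^(1−C(4,2)) = 35/16 ≈ 2.188.


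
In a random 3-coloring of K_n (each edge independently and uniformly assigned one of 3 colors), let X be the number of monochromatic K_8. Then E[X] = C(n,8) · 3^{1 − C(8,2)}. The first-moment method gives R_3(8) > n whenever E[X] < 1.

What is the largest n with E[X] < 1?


We need C(n, 8) · 3^{1 − 28} < 1, i.e. C(n, 8) < 3^{28 − 1} = 7625597484987.
Check values of n near the boundary:
  n = 155: C(155, 8) = 6876747915675; 6876747915675 < 7625597484987? YES
  n = 156: C(156, 8) = 7248464019225; 7248464019225 < 7625597484987? YES
  n = 157: C(157, 8) = 7637643295425; 7637643295425 < 7625597484987? NO
  n = 158: C(158, 8) = 8044984271181; 8044984271181 < 7625597484987? NO
The largest n with C(n, 8) < 7625597484987 is n = 156 (where E[X] = 805384891025/847288609443 ≈ 0.9505437). Hence R_3(8) > 156, i.e. R_3(8) ≥ 157.

Largest n = 156; hence R_3(8) > 156.


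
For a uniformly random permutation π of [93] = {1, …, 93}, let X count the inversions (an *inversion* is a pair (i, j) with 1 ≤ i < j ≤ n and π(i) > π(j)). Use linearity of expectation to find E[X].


Write X = Σ X_I over the C(93, 2) = 4278 pairs i < j, with X_I the indicator of one inversion.
There are 4278 indicators.
For each fixed pair i < j, the values π(i) and π(j) are two distinct elements of {1, …, 93} in uniformly random order; by symmetry P[π(i) > π(j)] = 1/2.
By linearity: E[X] = 4278 · (1/2) = C(93, 2) · (1/2) = 4278/2 = 2139 ≈ 2139.0000.

E[X] = 2139 = 2139.0000.


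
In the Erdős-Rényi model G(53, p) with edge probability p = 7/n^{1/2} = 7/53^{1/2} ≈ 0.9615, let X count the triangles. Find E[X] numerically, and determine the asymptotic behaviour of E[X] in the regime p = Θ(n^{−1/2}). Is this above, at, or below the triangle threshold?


Number of potential triangles: C(53, 3) = 23426.
Each occurs with probability p³ ≈ (0.9615)³ ≈ 8.889561e-01.
By linearity: E[X] = C(53, 3)·p³ ≈ 23426 · 8.889561e-01 ≈ 20824.6857.
Since α = 1/2 < 1, p = c/n^{1/2} ≫ 1/n is above the triangle threshold p ~ 1/n. Asymptotically E[X] ~ (c³/6)·n^{3(1−α)} = (7³/6)·n^{1.5} → ∞; triangles are abundant w.h.p.

E[X] ≈ 20824.6857; in regime p = Θ(1/n^{1/2}) E[X] diverges (above the triangle threshold p ~ 1/n).


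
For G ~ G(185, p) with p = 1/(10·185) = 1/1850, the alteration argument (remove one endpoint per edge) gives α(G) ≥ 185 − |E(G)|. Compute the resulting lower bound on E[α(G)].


E[|E(G)|] = C(185, 2)·p = 17020 · (1/1850) = 46/5.
E[α(G)] ≥ n − E[|E(G)|] = 185 − 46/5 = 879/5.
Numerically: ≈ 175.800000.
(This is only a lower bound; the true E[α(G)] may be larger.)

E[α(G)] ≥ 879/5 ≈ 175.800000.


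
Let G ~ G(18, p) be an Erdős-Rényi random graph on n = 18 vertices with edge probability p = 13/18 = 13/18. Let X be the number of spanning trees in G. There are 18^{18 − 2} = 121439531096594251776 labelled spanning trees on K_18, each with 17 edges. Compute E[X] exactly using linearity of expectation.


K_18 has 18^{18 − 2} = 121439531096594251776 labelled spanning trees.
For each such spanning tree H, let X_H = 1 if all 17 edges of H are present in G. Then P[X_H = 1] = p^{17} = (13/18)^{17} = 8650415919381337933/2185911559738696531968.
By linearity: E[X] = Σ_H E[X_H] = 121439531096594251776 · p^{17} = 121439531096594251776 · 8650415919381337933/2185911559738696531968 = 8650415919381337933/18.
Numerically: E[X] ≈ 4.80579e+17.

E[X] = 121439531096594251776 · (13/18)^{17} = 8650415919381337933/18 ≈ 4.80579e+17.


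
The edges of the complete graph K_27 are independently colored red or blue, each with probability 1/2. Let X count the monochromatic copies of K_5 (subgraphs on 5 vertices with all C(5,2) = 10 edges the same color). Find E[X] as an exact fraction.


Let X = Σ_S X_S over the C(27, 5) = 80730 subsets S of size 5, where X_S = 1 if the K_5 on S is monochromatic.
For a fixed S, the K_5 on S has C(5, 2) = 10 edges. P[all 10 edges red] = (1/2)^10, and likewise for blue, so P[monochromatic] = 2·(1/2)^10 = 2^{1 − 10} = 1/512.
Summing: E[X] = C(27, 5) · 2^{1 − 10} = 80730 · 1/512 = 40365/256.
Numerically: E[X] ≈ 157.675781.

E[X] = C(27,5)·2^(1−C(5,2)) = 40365/256 ≈ 157.675781.


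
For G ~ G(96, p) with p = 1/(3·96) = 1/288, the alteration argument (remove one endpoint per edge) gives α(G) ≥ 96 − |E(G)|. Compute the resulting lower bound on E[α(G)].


E[|E(G)|] = C(96, 2)·p = 4560 · (1/288) = 95/6.
E[α(G)] ≥ n − E[|E(G)|] = 96 − 95/6 = 481/6.
Numerically: ≈ 80.167.
(This is only a lower bound; the true E[α(G)] may be larger.)

E[α(G)] ≥ 481/6 ≈ 80.167.


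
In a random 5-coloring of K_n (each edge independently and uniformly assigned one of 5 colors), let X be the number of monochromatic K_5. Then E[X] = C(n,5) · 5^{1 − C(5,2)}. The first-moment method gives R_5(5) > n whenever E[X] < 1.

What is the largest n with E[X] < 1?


We need C(n, 5) · 5^{1 − 10} < 1, i.e. C(n, 5) < 5^{10 − 1} = 1953125.
Check values of n near the boundary:
  n = 46: C(46, 5) = 1370754; 1370754 < 1953125? YES
  n = 47: C(47, 5) = 1533939; 1533939 < 1953125? YES
  n = 48: C(48, 5) = 1712304; 1712304 < 1953125? YES
  n = 49: C(49, 5) = 1906884; 1906884 < 1953125? YES
  n = 50: C(50, 5) = 2118760; 2118760 < 1953125? NO
  n = 51: C(51, 5) = 2349060; 2349060 < 1953125? NO
The largest n with C(n, 5) < 1953125 is n = 49 (where E[X] = 1906884/1953125 ≈ 0.9763). Hence R_5(5) > 49, i.e. R_5(5) ≥ 50.

Largest n = 49; hence R_5(5) > 49.
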